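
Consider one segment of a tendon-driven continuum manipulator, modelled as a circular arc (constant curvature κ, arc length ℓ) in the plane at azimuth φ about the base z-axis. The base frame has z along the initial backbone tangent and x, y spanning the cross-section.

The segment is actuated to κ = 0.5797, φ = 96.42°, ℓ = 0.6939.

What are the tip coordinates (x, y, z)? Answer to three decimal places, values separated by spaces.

θ = κ·ℓ = 0.5797 × 0.6939 = 0.40225 rad
ρ = (1 − cos θ)/κ = (1 − 0.92018)/0.5797 = 0.13769
z = sin θ / κ = 0.39149/0.5797 = 0.67534
x = ρ cos φ = 0.13769 × cos(96.42°) = -0.01540
y = ρ sin φ = 0.13769 × sin(96.42°) = 0.13683

-0.015 0.137 0.675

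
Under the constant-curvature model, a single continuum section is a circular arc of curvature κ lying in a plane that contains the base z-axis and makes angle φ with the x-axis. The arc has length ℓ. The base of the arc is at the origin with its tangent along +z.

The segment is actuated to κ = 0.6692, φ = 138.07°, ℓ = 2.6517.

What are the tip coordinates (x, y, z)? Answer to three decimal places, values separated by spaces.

θ = κ·ℓ = 0.6692 × 2.6517 = 1.77452 rad
ρ = (1 − cos θ)/κ = (1 − -0.20232)/0.6692 = 1.79665
z = sin θ / κ = 0.97932/0.6692 = 1.46342
x = ρ cos φ = 1.79665 × cos(138.07°) = -1.33664
y = ρ sin φ = 1.79665 × sin(138.07°) = 1.20056

-1.337 1.201 1.463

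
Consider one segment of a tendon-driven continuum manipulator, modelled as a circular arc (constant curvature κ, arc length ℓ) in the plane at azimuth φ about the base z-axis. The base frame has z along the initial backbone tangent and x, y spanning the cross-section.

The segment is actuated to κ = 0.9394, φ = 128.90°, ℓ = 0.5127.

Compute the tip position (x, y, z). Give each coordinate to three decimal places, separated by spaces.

-0.076 0.094 0.493

θ = κ·ℓ = 0.9394 × 0.5127 = 0.48163 rad
ρ = (1 − cos θ)/κ = (1 − 0.88624)/0.9394 = 0.12110
z = sin θ / κ = 0.46322/0.9394 = 0.49311
x = ρ cos φ = 0.12110 × cos(128.90°) = -0.07604
y = ρ sin φ = 0.12110 × sin(128.90°) = 0.09424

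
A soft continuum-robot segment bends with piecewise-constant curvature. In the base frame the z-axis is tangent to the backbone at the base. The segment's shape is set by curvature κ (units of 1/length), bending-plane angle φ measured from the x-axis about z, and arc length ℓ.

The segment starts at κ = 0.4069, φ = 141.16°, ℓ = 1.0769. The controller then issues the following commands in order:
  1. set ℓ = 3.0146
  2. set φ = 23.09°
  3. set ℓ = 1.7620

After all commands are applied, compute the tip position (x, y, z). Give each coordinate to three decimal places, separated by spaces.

initial: κ=0.4069, φ=141.16°, ℓ=1.0769
cmd 1: set ℓ=3.0146 → (κ,φ,ℓ)=(0.4069,141.16°,3.0146) → tip=(-1.2684,1.0213,2.3135)
cmd 2: set φ=23.09° → (κ,φ,ℓ)=(0.4069,23.09°,3.0146) → tip=(1.4980,0.6386,2.3135)
cmd 3: set ℓ=1.7620 → (κ,φ,ℓ)=(0.4069,23.09°,1.7620) → tip=(0.5566,0.2373,1.6149)

0.557 0.237 1.615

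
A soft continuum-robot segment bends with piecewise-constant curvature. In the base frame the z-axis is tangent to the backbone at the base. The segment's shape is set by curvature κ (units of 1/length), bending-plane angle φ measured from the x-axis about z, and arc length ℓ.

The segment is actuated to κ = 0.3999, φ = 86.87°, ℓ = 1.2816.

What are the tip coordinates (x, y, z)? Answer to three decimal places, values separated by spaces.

0.018 0.321 1.226

θ = κ·ℓ = 0.3999 × 1.2816 = 0.51251 rad
ρ = (1 − cos θ)/κ = (1 − 0.87152)/0.3999 = 0.32129
z = sin θ / κ = 0.49037/0.3999 = 1.22623
x = ρ cos φ = 0.32129 × cos(86.87°) = 0.01754
y = ρ sin φ = 0.32129 × sin(86.87°) = 0.32081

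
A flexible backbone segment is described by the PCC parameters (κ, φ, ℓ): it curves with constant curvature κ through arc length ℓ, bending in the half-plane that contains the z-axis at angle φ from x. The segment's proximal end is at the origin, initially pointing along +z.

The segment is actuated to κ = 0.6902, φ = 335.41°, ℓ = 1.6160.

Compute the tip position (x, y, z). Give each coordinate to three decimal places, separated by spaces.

θ = κ·ℓ = 0.6902 × 1.6160 = 1.11536 rad
ρ = (1 − cos θ)/κ = (1 − 0.43985)/0.6902 = 0.81157
z = sin θ / κ = 0.89807/0.6902 = 1.30117
x = ρ cos φ = 0.81157 × cos(335.41°) = 0.73797
y = ρ sin φ = 0.81157 × sin(335.41°) = -0.33771

0.738 -0.338 1.301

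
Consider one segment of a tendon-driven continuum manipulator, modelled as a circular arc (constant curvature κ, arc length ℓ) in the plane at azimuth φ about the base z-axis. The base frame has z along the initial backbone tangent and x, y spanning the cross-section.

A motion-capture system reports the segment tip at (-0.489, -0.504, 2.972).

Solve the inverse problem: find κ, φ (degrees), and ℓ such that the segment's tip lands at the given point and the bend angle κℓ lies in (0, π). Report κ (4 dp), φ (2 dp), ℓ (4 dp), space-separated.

0.1506 225.87 3.0814

ρ = √(x²+y²) = √(-0.489² + -0.504²) = 0.70224
φ = atan2(y, x) mod 360° = atan2(-0.504, -0.489) = 225.8654°
|p|² = ρ² + z² = 0.70224² + 2.972² = 9.32592
κ = 2ρ / |p|² = 2×0.70224 / 9.32592 = 0.15060
θ = 2·atan2(ρ, z) = 2·atan2(0.70224, 2.972) = 0.46406 rad
ℓ = θ/κ = 0.46406/0.15060 = 3.08141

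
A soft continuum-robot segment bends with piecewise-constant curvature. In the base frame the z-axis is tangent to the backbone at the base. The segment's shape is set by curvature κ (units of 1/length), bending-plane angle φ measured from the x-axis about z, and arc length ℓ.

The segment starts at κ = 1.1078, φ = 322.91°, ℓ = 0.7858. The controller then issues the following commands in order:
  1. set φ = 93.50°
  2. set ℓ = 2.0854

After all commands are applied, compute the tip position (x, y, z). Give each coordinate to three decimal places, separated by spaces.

initial: κ=1.1078, φ=322.91°, ℓ=0.7858
cmd 1: set φ=93.50° → (κ,φ,ℓ)=(1.1078,93.50°,0.7858) → tip=(-0.0196,0.3204,0.6902)
cmd 2: set ℓ=2.0854 → (κ,φ,ℓ)=(1.1078,93.50°,2.0854) → tip=(-0.0922,1.5082,0.6670)

-0.092 1.508 0.667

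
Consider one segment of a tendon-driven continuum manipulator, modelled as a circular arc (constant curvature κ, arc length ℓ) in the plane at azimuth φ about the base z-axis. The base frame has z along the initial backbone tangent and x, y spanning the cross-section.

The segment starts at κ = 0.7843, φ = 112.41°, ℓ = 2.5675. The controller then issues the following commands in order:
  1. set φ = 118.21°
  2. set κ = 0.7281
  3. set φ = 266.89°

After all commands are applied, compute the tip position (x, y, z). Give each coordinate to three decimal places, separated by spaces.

initial: κ=0.7843, φ=112.41°, ℓ=2.5675
cmd 1: set φ=118.21° → (κ,φ,ℓ)=(0.7843,118.21°,2.5675) → tip=(-0.8610,1.6051,1.1520)
cmd 2: set κ=0.7281 → (κ,φ,ℓ)=(0.7281,118.21°,2.5675) → tip=(-0.8402,1.5664,1.3127)
cmd 3: set φ=266.89° → (κ,φ,ℓ)=(0.7281,266.89°,2.5675) → tip=(-0.0964,-1.7749,1.3127)

-0.096 -1.775 1.313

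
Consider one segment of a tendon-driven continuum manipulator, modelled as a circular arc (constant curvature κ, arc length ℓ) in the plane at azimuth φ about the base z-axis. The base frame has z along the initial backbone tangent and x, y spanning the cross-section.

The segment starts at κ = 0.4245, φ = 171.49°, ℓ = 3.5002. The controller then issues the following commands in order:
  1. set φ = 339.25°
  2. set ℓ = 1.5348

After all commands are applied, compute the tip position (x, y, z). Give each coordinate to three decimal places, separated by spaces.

initial: κ=0.4245, φ=171.49°, ℓ=3.5002
cmd 1: set φ=339.25° → (κ,φ,ℓ)=(0.4245,339.25°,3.5002) → tip=(2.0160,-0.7638,2.3472)
cmd 2: set ℓ=1.5348 → (κ,φ,ℓ)=(0.4245,339.25°,1.5348) → tip=(0.4512,-0.1710,1.4285)

0.451 -0.171 1.428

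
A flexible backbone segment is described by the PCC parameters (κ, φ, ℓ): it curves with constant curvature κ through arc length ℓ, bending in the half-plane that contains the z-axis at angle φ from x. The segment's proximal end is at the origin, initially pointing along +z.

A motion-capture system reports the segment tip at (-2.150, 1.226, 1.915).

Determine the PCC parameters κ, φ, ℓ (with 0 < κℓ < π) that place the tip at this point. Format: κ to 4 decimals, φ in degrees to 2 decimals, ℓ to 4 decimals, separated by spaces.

ρ = √(x²+y²) = √(-2.150² + 1.226²) = 2.47499
φ = atan2(y, x) mod 360° = atan2(1.226, -2.150) = 150.3068°
|p|² = ρ² + z² = 2.47499² + 1.915² = 9.79280
κ = 2ρ / |p|² = 2×2.47499 / 9.79280 = 0.50547
θ = 2·atan2(ρ, z) = 2·atan2(2.47499, 1.915) = 1.82455 rad
ℓ = θ/κ = 1.82455/0.50547 = 3.60960

0.5055 150.31 3.6096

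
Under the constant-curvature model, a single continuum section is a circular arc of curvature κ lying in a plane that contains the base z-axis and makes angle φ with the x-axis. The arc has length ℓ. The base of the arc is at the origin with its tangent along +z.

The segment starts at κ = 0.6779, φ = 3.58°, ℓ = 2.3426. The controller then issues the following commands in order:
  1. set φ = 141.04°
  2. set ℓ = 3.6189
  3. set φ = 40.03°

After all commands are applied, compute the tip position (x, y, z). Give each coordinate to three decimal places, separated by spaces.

2.002 1.682 0.937

initial: κ=0.6779, φ=3.58°, ℓ=2.3426
cmd 1: set φ=141.04° → (κ,φ,ℓ)=(0.6779,141.04°,2.3426) → tip=(-1.1668,0.9435,1.4749)
cmd 2: set ℓ=3.6189 → (κ,φ,ℓ)=(0.6779,141.04°,3.6189) → tip=(-2.0329,1.6439,0.9371)
cmd 3: set φ=40.03° → (κ,φ,ℓ)=(0.6779,40.03°,3.6189) → tip=(2.0019,1.6816,0.9371)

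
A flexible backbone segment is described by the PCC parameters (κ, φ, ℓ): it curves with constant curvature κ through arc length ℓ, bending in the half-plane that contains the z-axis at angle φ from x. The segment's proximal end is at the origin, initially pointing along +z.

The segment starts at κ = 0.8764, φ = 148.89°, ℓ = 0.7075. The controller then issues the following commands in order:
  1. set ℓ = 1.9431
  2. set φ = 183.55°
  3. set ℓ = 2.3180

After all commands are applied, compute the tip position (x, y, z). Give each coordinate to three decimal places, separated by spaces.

-1.645 -0.102 1.022

initial: κ=0.8764, φ=148.89°, ℓ=0.7075
cmd 1: set ℓ=1.9431 → (κ,φ,ℓ)=(0.8764,148.89°,1.9431) → tip=(-1.1056,0.6672,1.1311)
cmd 2: set φ=183.55° → (κ,φ,ℓ)=(0.8764,183.55°,1.9431) → tip=(-1.2889,-0.0800,1.1311)
cmd 3: set ℓ=2.3180 → (κ,φ,ℓ)=(0.8764,183.55°,2.3180) → tip=(-1.6451,-0.1021,1.0221)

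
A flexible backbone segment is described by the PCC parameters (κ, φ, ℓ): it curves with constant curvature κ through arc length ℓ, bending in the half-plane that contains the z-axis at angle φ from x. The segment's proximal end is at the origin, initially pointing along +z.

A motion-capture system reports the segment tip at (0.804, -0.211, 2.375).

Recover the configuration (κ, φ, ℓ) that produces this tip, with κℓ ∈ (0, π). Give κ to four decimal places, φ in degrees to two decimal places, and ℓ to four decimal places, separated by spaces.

ρ = √(x²+y²) = √(0.804² + -0.211²) = 0.83123
φ = atan2(y, x) mod 360° = atan2(-0.211, 0.804) = 345.2950°
|p|² = ρ² + z² = 0.83123² + 2.375² = 6.33156
κ = 2ρ / |p|² = 2×0.83123 / 6.33156 = 0.26257
θ = 2·atan2(ρ, z) = 2·atan2(0.83123, 2.375) = 0.67333 rad
ℓ = θ/κ = 0.67333/0.26257 = 2.56443

0.2626 345.30 2.5644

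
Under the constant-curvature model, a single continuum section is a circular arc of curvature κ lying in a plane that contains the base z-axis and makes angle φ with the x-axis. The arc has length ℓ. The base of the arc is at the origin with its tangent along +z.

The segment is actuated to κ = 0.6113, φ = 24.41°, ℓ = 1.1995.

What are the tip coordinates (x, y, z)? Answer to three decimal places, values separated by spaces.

0.383 0.174 1.095

θ = κ·ℓ = 0.6113 × 1.1995 = 0.73325 rad
ρ = (1 − cos θ)/κ = (1 − 0.74300)/0.6113 = 0.42042
z = sin θ / κ = 0.66929/0.6113 = 1.09487
x = ρ cos φ = 0.42042 × cos(24.41°) = 0.38283
y = ρ sin φ = 0.42042 × sin(24.41°) = 0.17374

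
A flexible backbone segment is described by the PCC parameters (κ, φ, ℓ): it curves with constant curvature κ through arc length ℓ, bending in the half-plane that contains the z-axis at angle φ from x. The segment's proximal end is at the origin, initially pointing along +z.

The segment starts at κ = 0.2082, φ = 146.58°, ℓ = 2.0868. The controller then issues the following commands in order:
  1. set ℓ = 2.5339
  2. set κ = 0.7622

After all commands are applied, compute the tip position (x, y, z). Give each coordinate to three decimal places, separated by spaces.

initial: κ=0.2082, φ=146.58°, ℓ=2.0868
cmd 1: set ℓ=2.5339 → (κ,φ,ℓ)=(0.2082,146.58°,2.5339) → tip=(-0.5451,0.3597,2.4180)
cmd 2: set κ=0.7622 → (κ,φ,ℓ)=(0.7622,146.58°,2.5339) → tip=(-1.4814,0.9775,1.2276)

-1.481 0.978 1.228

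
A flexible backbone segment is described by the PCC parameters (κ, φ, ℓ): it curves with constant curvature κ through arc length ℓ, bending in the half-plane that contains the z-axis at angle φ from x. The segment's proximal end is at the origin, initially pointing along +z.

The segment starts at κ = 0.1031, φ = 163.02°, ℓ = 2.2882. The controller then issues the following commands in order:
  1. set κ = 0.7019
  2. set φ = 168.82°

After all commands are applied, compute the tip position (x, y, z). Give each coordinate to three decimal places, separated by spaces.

initial: κ=0.1031, φ=163.02°, ℓ=2.2882
cmd 1: set κ=0.7019 → (κ,φ,ℓ)=(0.7019,163.02°,2.2882) → tip=(-1.4107,0.4307,1.4238)
cmd 2: set φ=168.82° → (κ,φ,ℓ)=(0.7019,168.82°,2.2882) → tip=(-1.4470,0.2860,1.4238)

-1.447 0.286 1.424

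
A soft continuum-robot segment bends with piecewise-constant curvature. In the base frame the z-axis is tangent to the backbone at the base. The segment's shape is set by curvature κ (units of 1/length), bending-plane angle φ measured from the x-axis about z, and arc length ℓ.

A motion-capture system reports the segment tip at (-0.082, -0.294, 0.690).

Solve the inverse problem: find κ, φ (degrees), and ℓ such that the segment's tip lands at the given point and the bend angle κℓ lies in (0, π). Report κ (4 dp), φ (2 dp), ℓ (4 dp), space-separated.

ρ = √(x²+y²) = √(-0.082² + -0.294²) = 0.30522
φ = atan2(y, x) mod 360° = atan2(-0.294, -0.082) = 254.4156°
|p|² = ρ² + z² = 0.30522² + 0.690² = 0.56926
κ = 2ρ / |p|² = 2×0.30522 / 0.56926 = 1.07234
θ = 2·atan2(ρ, z) = 2·atan2(0.30522, 0.690) = 0.83295 rad
ℓ = θ/κ = 0.83295/1.07234 = 0.77675

1.0723 254.42 0.7768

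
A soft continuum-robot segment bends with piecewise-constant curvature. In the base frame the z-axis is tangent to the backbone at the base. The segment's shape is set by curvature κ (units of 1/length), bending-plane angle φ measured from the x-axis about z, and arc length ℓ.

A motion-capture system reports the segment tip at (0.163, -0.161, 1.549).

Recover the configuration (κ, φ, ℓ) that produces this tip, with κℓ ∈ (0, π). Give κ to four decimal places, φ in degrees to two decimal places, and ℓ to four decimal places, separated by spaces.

ρ = √(x²+y²) = √(0.163² + -0.161²) = 0.22911
φ = atan2(y, x) mod 360° = atan2(-0.161, 0.163) = 315.3537°
|p|² = ρ² + z² = 0.22911² + 1.549² = 2.45189
κ = 2ρ / |p|² = 2×0.22911 / 2.45189 = 0.18688
θ = 2·atan2(ρ, z) = 2·atan2(0.22911, 1.549) = 0.29368 rad
ℓ = θ/κ = 0.29368/0.18688 = 1.57149

0.1869 315.35 1.5715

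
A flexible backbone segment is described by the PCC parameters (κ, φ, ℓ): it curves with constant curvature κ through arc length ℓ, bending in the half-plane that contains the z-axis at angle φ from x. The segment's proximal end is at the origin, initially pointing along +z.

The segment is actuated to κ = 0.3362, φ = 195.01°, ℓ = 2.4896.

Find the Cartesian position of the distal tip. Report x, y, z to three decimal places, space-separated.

-0.949 -0.254 2.209

θ = κ·ℓ = 0.3362 × 2.4896 = 0.83700 rad
ρ = (1 − cos θ)/κ = (1 − 0.66969)/0.3362 = 0.98248
z = sin θ / κ = 0.74264/0.3362 = 2.20892
x = ρ cos φ = 0.98248 × cos(195.01°) = -0.94896
y = ρ sin φ = 0.98248 × sin(195.01°) = -0.25445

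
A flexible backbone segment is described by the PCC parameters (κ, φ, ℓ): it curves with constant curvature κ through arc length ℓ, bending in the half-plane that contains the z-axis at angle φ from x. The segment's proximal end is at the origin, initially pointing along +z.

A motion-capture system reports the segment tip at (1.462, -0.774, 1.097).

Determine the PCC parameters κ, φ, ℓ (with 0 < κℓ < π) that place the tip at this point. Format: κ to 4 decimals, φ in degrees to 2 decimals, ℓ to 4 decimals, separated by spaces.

0.8397 332.10 2.3465

ρ = √(x²+y²) = √(1.462² + -0.774²) = 1.65424
φ = atan2(y, x) mod 360° = atan2(-0.774, 1.462) = 332.1027°
|p|² = ρ² + z² = 1.65424² + 1.097² = 3.93993
κ = 2ρ / |p|² = 2×1.65424 / 3.93993 = 0.83973
θ = 2·atan2(ρ, z) = 2·atan2(1.65424, 1.097) = 1.97047 rad
ℓ = θ/κ = 1.97047/0.83973 = 2.34655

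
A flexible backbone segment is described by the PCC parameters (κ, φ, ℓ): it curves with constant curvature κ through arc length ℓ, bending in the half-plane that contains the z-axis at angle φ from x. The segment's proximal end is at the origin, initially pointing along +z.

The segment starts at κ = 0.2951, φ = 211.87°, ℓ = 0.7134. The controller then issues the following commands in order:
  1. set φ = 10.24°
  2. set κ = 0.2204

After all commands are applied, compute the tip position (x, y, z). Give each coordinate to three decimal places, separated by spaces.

initial: κ=0.2951, φ=211.87°, ℓ=0.7134
cmd 1: set φ=10.24° → (κ,φ,ℓ)=(0.2951,10.24°,0.7134) → tip=(0.0736,0.0133,0.7081)
cmd 2: set κ=0.2204 → (κ,φ,ℓ)=(0.2204,10.24°,0.7134) → tip=(0.0551,0.0099,0.7105)

0.055 0.010 0.710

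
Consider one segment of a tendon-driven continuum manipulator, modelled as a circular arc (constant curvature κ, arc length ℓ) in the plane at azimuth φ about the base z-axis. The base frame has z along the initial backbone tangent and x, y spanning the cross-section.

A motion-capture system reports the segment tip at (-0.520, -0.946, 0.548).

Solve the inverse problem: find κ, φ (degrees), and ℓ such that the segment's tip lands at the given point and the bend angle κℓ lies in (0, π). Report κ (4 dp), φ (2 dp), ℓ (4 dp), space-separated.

ρ = √(x²+y²) = √(-0.520² + -0.946²) = 1.07950
φ = atan2(y, x) mod 360° = atan2(-0.946, -0.520) = 241.2032°
|p|² = ρ² + z² = 1.07950² + 0.548² = 1.46562
κ = 2ρ / |p|² = 2×1.07950 / 1.46562 = 1.47309
θ = 2·atan2(ρ, z) = 2·atan2(1.07950, 0.548) = 2.20211 rad
ℓ = θ/κ = 2.20211/1.47309 = 1.49488

1.4731 241.20 1.4949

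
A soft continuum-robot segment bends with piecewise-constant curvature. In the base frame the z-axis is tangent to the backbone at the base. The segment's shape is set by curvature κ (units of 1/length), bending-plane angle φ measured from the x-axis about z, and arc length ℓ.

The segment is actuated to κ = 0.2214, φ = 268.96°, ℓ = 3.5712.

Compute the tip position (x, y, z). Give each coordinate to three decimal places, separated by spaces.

-0.024 -1.340 3.211

θ = κ·ℓ = 0.2214 × 3.5712 = 0.79066 rad
ρ = (1 − cos θ)/κ = (1 − 0.70337)/0.2214 = 1.33978
z = sin θ / κ = 0.71082/0.2214 = 3.21057
x = ρ cos φ = 1.33978 × cos(268.96°) = -0.02432
y = ρ sin φ = 1.33978 × sin(268.96°) = -1.33955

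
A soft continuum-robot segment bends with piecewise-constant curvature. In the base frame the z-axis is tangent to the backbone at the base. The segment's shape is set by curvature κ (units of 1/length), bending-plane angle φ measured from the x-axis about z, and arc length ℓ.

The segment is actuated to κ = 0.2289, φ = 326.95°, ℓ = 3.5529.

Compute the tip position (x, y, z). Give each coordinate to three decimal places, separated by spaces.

θ = κ·ℓ = 0.2289 × 3.5529 = 0.81326 rad
ρ = (1 − cos θ)/κ = (1 − 0.68713)/0.2289 = 1.36682
z = sin θ / κ = 0.72653/0.2289 = 3.17401
x = ρ cos φ = 1.36682 × cos(326.95°) = 1.14566
y = ρ sin φ = 1.36682 × sin(326.95°) = -0.74542

1.146 -0.745 3.174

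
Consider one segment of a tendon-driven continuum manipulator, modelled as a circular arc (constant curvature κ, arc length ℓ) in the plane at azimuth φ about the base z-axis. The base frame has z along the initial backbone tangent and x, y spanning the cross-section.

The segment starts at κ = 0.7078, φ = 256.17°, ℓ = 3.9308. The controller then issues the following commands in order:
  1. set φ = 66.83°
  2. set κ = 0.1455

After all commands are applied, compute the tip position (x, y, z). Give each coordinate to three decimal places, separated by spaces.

0.430 1.006 3.720

initial: κ=0.7078, φ=256.17°, ℓ=3.9308
cmd 1: set φ=66.83° → (κ,φ,ℓ)=(0.7078,66.83°,3.9308) → tip=(1.0763,2.5148,0.4969)
cmd 2: set κ=0.1455 → (κ,φ,ℓ)=(0.1455,66.83°,3.9308) → tip=(0.4304,1.0055,3.7200)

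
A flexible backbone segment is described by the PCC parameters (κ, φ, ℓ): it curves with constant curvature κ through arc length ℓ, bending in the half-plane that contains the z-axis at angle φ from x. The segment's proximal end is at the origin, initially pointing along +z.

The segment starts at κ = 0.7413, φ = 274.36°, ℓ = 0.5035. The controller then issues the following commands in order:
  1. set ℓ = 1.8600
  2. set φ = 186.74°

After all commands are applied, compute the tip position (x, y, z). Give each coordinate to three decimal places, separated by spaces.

-1.084 -0.128 1.324

initial: κ=0.7413, φ=274.36°, ℓ=0.5035
cmd 1: set ℓ=1.8600 → (κ,φ,ℓ)=(0.7413,274.36°,1.8600) → tip=(0.0830,-1.0884,1.3242)
cmd 2: set φ=186.74° → (κ,φ,ℓ)=(0.7413,186.74°,1.8600) → tip=(-1.0841,-0.1281,1.3242)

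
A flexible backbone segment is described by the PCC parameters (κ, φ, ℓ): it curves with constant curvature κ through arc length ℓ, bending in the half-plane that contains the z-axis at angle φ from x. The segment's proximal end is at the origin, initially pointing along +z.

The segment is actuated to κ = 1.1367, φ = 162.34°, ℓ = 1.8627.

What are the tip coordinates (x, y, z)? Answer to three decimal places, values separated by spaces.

-1.274 0.406 0.752

θ = κ·ℓ = 1.1367 × 1.8627 = 2.11733 rad
ρ = (1 − cos θ)/κ = (1 − -0.51973)/1.1367 = 1.33697
z = sin θ / κ = 0.85433/1.1367 = 0.75159
x = ρ cos φ = 1.33697 × cos(162.34°) = -1.27396
y = ρ sin φ = 1.33697 × sin(162.34°) = 0.40559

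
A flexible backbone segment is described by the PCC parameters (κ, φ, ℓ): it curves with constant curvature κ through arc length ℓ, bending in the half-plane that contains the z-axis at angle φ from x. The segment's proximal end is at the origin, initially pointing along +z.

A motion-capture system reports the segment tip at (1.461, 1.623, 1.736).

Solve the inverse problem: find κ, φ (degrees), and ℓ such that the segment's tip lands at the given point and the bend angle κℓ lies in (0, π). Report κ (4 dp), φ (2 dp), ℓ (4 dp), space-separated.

ρ = √(x²+y²) = √(1.461² + 1.623²) = 2.18372
φ = atan2(y, x) mod 360° = atan2(1.623, 1.461) = 48.0069°
|p|² = ρ² + z² = 2.18372² + 1.736² = 7.78235
κ = 2ρ / |p|² = 2×2.18372 / 7.78235 = 0.56120
θ = 2·atan2(ρ, z) = 2·atan2(2.18372, 1.736) = 1.79826 rad
ℓ = θ/κ = 1.79826/0.56120 = 3.20431

0.5612 48.01 3.2043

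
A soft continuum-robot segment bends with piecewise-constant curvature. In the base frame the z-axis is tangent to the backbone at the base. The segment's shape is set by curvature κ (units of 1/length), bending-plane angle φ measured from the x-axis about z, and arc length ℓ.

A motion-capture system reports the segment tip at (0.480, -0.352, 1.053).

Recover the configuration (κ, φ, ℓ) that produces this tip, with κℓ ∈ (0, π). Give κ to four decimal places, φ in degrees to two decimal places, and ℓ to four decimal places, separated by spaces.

0.8137 323.75 1.2647

ρ = √(x²+y²) = √(0.480² + -0.352²) = 0.59523
φ = atan2(y, x) mod 360° = atan2(-0.352, 0.480) = 323.7462°
|p|² = ρ² + z² = 0.59523² + 1.053² = 1.46311
κ = 2ρ / |p|² = 2×0.59523 / 1.46311 = 0.81365
θ = 2·atan2(ρ, z) = 2·atan2(0.59523, 1.053) = 1.02899 rad
ℓ = θ/κ = 1.02899/0.81365 = 1.26465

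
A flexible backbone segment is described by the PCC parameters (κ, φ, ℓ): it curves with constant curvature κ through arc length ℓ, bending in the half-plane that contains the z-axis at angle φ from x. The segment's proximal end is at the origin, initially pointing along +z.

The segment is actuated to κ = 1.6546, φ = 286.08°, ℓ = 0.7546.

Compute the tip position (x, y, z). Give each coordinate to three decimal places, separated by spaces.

θ = κ·ℓ = 1.6546 × 0.7546 = 1.24856 rad
ρ = (1 − cos θ)/κ = (1 − 0.31669)/1.6546 = 0.41298
z = sin θ / κ = 0.94853/1.6546 = 0.57327
x = ρ cos φ = 0.41298 × cos(286.08°) = 0.11439
y = ρ sin φ = 0.41298 × sin(286.08°) = -0.39682

0.114 -0.397 0.573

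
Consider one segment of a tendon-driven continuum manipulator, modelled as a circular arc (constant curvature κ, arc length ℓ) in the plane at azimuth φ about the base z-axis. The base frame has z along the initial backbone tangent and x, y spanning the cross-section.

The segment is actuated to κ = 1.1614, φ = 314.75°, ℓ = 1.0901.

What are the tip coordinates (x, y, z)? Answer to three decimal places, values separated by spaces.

0.424 -0.428 0.821

θ = κ·ℓ = 1.1614 × 1.0901 = 1.26604 rad
ρ = (1 − cos θ)/κ = (1 − 0.30006)/1.1614 = 0.60267
z = sin θ / κ = 0.95392/1.1614 = 0.82135
x = ρ cos φ = 0.60267 × cos(314.75°) = 0.42429
y = ρ sin φ = 0.60267 × sin(314.75°) = -0.42801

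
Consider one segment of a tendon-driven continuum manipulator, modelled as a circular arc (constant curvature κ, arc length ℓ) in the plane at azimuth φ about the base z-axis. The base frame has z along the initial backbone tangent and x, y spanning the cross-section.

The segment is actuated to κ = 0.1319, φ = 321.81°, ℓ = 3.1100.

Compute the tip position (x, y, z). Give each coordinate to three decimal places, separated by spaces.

0.494 -0.389 3.024

θ = κ·ℓ = 0.1319 × 3.1100 = 0.41021 rad
ρ = (1 − cos θ)/κ = (1 − 0.91704)/0.1319 = 0.62898
z = sin θ / κ = 0.39880/0.1319 = 3.02351
x = ρ cos φ = 0.62898 × cos(321.81°) = 0.49436
y = ρ sin φ = 0.62898 × sin(321.81°) = -0.38888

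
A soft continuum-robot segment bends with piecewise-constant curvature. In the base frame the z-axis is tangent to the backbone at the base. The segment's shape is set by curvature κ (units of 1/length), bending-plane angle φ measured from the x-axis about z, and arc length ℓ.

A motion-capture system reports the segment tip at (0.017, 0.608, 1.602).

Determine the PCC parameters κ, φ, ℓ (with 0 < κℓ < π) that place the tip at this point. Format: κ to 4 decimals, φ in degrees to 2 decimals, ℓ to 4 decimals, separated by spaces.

0.4143 88.40 1.7518

ρ = √(x²+y²) = √(0.017² + 0.608²) = 0.60824
φ = atan2(y, x) mod 360° = atan2(0.608, 0.017) = 88.3984°
|p|² = ρ² + z² = 0.60824² + 1.602² = 2.93636
κ = 2ρ / |p|² = 2×0.60824 / 2.93636 = 0.41428
θ = 2·atan2(ρ, z) = 2·atan2(0.60824, 1.602) = 0.72572 rad
ℓ = θ/κ = 0.72572/0.41428 = 1.75177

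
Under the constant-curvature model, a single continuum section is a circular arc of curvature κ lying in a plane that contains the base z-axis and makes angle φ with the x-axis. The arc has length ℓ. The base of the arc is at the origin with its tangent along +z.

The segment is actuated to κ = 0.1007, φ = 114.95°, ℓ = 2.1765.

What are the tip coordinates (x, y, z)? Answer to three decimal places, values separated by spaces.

-0.100 0.215 2.159

θ = κ·ℓ = 0.1007 × 2.1765 = 0.21917 rad
ρ = (1 − cos θ)/κ = (1 − 0.97608)/0.1007 = 0.23756
z = sin θ / κ = 0.21742/0.1007 = 2.15912
x = ρ cos φ = 0.23756 × cos(114.95°) = -0.10021
y = ρ sin φ = 0.23756 × sin(114.95°) = 0.21539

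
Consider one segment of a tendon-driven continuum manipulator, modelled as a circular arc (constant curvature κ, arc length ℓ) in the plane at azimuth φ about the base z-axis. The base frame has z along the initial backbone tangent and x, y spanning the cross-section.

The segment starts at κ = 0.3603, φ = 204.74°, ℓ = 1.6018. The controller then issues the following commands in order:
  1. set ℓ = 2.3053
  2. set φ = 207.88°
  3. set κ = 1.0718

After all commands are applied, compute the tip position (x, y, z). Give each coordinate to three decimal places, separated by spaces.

initial: κ=0.3603, φ=204.74°, ℓ=1.6018
cmd 1: set ℓ=2.3053 → (κ,φ,ℓ)=(0.3603,204.74°,2.3053) → tip=(-0.8207,-0.3782,2.0492)
cmd 2: set φ=207.88° → (κ,φ,ℓ)=(0.3603,207.88°,2.3053) → tip=(-0.7987,-0.4225,2.0492)
cmd 3: set κ=1.0718 → (κ,φ,ℓ)=(1.0718,207.88°,2.3053) → tip=(-1.4707,-0.7781,0.5800)

-1.471 -0.778 0.580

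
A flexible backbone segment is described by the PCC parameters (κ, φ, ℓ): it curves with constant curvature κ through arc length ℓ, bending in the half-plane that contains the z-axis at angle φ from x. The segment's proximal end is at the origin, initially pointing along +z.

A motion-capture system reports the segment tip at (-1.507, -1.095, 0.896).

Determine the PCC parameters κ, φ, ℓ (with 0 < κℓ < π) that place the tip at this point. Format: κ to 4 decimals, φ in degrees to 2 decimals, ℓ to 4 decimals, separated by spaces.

0.8719 216.00 2.5747

ρ = √(x²+y²) = √(-1.507² + -1.095²) = 1.86281
φ = atan2(y, x) mod 360° = atan2(-1.095, -1.507) = 216.0025°
|p|² = ρ² + z² = 1.86281² + 0.896² = 4.27289
κ = 2ρ / |p|² = 2×1.86281 / 4.27289 = 0.87192
θ = 2·atan2(ρ, z) = 2·atan2(1.86281, 0.896) = 2.24494 rad
ℓ = θ/κ = 2.24494/0.87192 = 2.57470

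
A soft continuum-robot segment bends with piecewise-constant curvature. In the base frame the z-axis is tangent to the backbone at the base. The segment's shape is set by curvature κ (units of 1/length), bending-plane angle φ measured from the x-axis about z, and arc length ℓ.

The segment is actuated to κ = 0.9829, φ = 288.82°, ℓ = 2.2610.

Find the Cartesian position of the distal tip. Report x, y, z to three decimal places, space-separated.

θ = κ·ℓ = 0.9829 × 2.2610 = 2.22234 rad
ρ = (1 − cos θ)/κ = (1 − -0.60641)/0.9829 = 1.63436
z = sin θ / κ = 0.79515/0.9829 = 0.80898
x = ρ cos φ = 1.63436 × cos(288.82°) = 0.52724
y = ρ sin φ = 1.63436 × sin(288.82°) = -1.54698

0.527 -1.547 0.809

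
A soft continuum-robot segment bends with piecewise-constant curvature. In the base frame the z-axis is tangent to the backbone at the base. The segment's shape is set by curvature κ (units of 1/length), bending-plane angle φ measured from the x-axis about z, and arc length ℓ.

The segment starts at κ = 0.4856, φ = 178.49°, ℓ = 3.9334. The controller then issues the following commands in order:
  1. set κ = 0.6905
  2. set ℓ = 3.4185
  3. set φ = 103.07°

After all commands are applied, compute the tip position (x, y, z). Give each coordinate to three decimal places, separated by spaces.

-0.560 2.412 1.020

initial: κ=0.4856, φ=178.49°, ℓ=3.9334
cmd 1: set κ=0.6905 → (κ,φ,ℓ)=(0.6905,178.49°,3.9334) → tip=(-2.7663,0.0729,0.5979)
cmd 2: set ℓ=3.4185 → (κ,φ,ℓ)=(0.6905,178.49°,3.4185) → tip=(-2.4758,0.0653,1.0197)
cmd 3: set φ=103.07° → (κ,φ,ℓ)=(0.6905,103.07°,3.4185) → tip=(-0.5601,2.4125,1.0197)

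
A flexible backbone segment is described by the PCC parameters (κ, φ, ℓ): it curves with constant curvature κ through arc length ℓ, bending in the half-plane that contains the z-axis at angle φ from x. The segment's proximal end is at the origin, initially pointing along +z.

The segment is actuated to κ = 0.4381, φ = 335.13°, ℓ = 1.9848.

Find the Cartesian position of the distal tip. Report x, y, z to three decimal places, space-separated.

θ = κ·ℓ = 0.4381 × 1.9848 = 0.86954 rad
ρ = (1 − cos θ)/κ = (1 − 0.64518)/0.4381 = 0.80991
z = sin θ / κ = 0.76403/0.4381 = 1.74397
x = ρ cos φ = 0.80991 × cos(335.13°) = 0.73480
y = ρ sin φ = 0.80991 × sin(335.13°) = -0.34062

0.735 -0.341 1.744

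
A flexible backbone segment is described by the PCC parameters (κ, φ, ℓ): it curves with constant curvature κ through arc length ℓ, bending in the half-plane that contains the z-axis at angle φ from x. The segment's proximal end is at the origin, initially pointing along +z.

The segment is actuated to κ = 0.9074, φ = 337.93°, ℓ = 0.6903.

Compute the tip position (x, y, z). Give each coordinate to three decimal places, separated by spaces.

0.194 -0.079 0.646

θ = κ·ℓ = 0.9074 × 0.6903 = 0.62638 rad
ρ = (1 − cos θ)/κ = (1 − 0.81016)/0.9074 = 0.20922
z = sin θ / κ = 0.58621/0.9074 = 0.64604
x = ρ cos φ = 0.20922 × cos(337.93°) = 0.19389
y = ρ sin φ = 0.20922 × sin(337.93°) = -0.07861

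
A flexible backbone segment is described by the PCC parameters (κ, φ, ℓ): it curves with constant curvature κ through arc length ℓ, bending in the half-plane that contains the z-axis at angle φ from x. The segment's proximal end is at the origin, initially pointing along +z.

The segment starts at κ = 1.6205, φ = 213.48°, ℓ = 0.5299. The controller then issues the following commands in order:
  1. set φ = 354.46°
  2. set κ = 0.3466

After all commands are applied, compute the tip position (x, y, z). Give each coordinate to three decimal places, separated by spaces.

initial: κ=1.6205, φ=213.48°, ℓ=0.5299
cmd 1: set φ=354.46° → (κ,φ,ℓ)=(1.6205,354.46°,0.5299) → tip=(0.2129,-0.0206,0.4671)
cmd 2: set κ=0.3466 → (κ,φ,ℓ)=(0.3466,354.46°,0.5299) → tip=(0.0483,-0.0047,0.5269)

0.048 -0.005 0.527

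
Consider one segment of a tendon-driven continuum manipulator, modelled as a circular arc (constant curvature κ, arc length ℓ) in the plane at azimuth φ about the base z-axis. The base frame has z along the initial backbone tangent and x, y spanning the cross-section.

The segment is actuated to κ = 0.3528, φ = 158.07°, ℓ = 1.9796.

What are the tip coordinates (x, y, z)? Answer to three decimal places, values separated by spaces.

θ = κ·ℓ = 0.3528 × 1.9796 = 0.69840 rad
ρ = (1 − cos θ)/κ = (1 − 0.76587)/0.3528 = 0.66363
z = sin θ / κ = 0.64300/0.3528 = 1.82255
x = ρ cos φ = 0.66363 × cos(158.07°) = -0.61561
y = ρ sin φ = 0.66363 × sin(158.07°) = 0.24785

-0.616 0.248 1.823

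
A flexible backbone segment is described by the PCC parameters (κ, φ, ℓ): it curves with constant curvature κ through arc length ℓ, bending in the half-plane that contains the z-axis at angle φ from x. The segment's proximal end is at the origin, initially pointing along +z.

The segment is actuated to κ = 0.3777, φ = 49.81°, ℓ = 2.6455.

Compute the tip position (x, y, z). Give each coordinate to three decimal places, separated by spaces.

0.784 0.928 2.227

θ = κ·ℓ = 0.3777 × 2.6455 = 0.99921 rad
ρ = (1 − cos θ)/κ = (1 − 0.54097)/0.3777 = 1.21533
z = sin θ / κ = 0.84104/0.3777 = 2.22674
x = ρ cos φ = 1.21533 × cos(49.81°) = 0.78428
y = ρ sin φ = 1.21533 × sin(49.81°) = 0.92840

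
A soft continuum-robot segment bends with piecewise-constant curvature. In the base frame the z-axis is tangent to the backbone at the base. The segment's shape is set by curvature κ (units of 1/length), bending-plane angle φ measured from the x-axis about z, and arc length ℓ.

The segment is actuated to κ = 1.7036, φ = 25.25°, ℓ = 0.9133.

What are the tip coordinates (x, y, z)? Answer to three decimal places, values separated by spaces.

0.523 0.247 0.587

θ = κ·ℓ = 1.7036 × 0.9133 = 1.55590 rad
ρ = (1 − cos θ)/κ = (1 − 0.01490)/1.7036 = 0.57825
z = sin θ / κ = 0.99989/1.7036 = 0.58693
x = ρ cos φ = 0.57825 × cos(25.25°) = 0.52300
y = ρ sin φ = 0.57825 × sin(25.25°) = 0.24666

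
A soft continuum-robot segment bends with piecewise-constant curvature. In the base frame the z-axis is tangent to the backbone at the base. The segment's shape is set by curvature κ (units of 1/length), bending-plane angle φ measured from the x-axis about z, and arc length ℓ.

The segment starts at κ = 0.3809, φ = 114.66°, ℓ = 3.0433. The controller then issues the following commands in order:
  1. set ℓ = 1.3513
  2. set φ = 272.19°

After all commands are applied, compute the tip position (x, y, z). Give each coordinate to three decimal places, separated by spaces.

initial: κ=0.3809, φ=114.66°, ℓ=3.0433
cmd 1: set ℓ=1.3513 → (κ,φ,ℓ)=(0.3809,114.66°,1.3513) → tip=(-0.1419,0.3091,1.2924)
cmd 2: set φ=272.19° → (κ,φ,ℓ)=(0.3809,272.19°,1.3513) → tip=(0.0130,-0.3399,1.2924)

0.013 -0.340 1.292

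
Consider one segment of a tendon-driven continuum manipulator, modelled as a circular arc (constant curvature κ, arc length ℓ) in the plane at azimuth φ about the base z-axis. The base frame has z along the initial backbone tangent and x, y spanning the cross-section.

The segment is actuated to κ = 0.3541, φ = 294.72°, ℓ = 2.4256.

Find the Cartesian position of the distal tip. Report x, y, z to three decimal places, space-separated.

0.409 -0.889 2.138

θ = κ·ℓ = 0.3541 × 2.4256 = 0.85890 rad
ρ = (1 − cos θ)/κ = (1 − 0.65327)/0.3541 = 0.97920
z = sin θ / κ = 0.75713/0.3541 = 2.13817
x = ρ cos φ = 0.97920 × cos(294.72°) = 0.40948
y = ρ sin φ = 0.97920 × sin(294.72°) = -0.88946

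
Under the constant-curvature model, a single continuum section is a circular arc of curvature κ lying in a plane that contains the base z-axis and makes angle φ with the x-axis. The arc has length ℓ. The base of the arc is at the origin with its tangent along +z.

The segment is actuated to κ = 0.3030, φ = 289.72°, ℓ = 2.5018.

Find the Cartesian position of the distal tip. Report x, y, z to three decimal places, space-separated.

0.305 -0.851 2.269

θ = κ·ℓ = 0.3030 × 2.5018 = 0.75805 rad
ρ = (1 − cos θ)/κ = (1 − 0.72618)/0.3030 = 0.90369
z = sin θ / κ = 0.68750/0.3030 = 2.26899
x = ρ cos φ = 0.90369 × cos(289.72°) = 0.30493
y = ρ sin φ = 0.90369 × sin(289.72°) = -0.85069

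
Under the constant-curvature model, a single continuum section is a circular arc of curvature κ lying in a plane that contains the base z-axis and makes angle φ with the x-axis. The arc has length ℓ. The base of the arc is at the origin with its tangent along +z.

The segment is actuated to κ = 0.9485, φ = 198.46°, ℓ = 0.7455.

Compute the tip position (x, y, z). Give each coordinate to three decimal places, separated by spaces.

-0.240 -0.080 0.685

θ = κ·ℓ = 0.9485 × 0.7455 = 0.70711 rad
ρ = (1 − cos θ)/κ = (1 − 0.76024)/0.9485 = 0.25277
z = sin θ / κ = 0.64964/0.9485 = 0.68491
x = ρ cos φ = 0.25277 × cos(198.46°) = -0.23977
y = ρ sin φ = 0.25277 × sin(198.46°) = -0.08004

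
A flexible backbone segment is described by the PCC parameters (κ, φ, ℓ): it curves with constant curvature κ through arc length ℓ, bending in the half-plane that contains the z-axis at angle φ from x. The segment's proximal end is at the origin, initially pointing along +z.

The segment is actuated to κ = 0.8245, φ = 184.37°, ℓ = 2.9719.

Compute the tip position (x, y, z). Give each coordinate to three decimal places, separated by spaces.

-2.141 -0.164 0.773

θ = κ·ℓ = 0.8245 × 2.9719 = 2.45033 rad
ρ = (1 − cos θ)/κ = (1 − -0.77044)/0.8245 = 2.14729
z = sin θ / κ = 0.63751/0.8245 = 0.77321
x = ρ cos φ = 2.14729 × cos(184.37°) = -2.14105
y = ρ sin φ = 2.14729 × sin(184.37°) = -0.16362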